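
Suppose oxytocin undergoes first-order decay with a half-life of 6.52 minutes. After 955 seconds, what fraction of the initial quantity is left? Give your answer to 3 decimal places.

955 seconds = 15.9167 minutes.
n = 15.9167/6.52 ≈ 2.4412 half-lives.
Fraction remaining = (1/2)^2.4412 ≈ 0.18413.

0.184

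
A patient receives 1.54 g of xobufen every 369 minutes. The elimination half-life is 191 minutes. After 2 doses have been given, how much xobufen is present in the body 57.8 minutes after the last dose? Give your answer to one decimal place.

1.6 g

The 2 doses were given 426.8, 57.8 minutes ago.
Total = 1.54·(1/2)^(426.8/191) + 1.54·(1/2)^(57.8/191)
      = 0.32723 + 1.2486 ≈ 1.5758 g.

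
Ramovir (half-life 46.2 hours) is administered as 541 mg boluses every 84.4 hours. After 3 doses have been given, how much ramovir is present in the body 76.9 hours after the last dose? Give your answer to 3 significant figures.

The 3 doses were given 245.7, 161.3, 76.9 hours ago.
Total = 541·(1/2)^(245.7/46.2) + 541·(1/2)^(161.3/46.2) + 541·(1/2)^(76.9/46.2)
      = 13.56 + 48.106 + 170.66 ≈ 232.33 mg.

232 mg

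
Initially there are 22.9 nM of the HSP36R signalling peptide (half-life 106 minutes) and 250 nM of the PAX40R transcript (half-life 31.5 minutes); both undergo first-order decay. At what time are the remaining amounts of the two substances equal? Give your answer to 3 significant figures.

155 minutes

Set 22.9·(1/2)^(t/106) = 250·(1/2)^(t/31.5).
Taking log₂: log₂(22.9/250) = t·(1/106 − 1/31.5).
log₂(0.0916) = -3.4485; 1/106 − 1/31.5 = -0.022312.
t = -3.4485 / -0.022312 ≈ 154.56 minutes.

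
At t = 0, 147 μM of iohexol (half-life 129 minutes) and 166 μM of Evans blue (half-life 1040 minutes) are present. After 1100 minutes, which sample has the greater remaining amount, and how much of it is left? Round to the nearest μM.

Evans blue, 80 μM

iohexol: 147 × (1/2)^8.5271 ≈ 0.39847 μM.
Evans blue: 166 × (1/2)^1.0577 ≈ 79.746 μM.
Evans blue has more remaining, at ≈ 79.746 μM.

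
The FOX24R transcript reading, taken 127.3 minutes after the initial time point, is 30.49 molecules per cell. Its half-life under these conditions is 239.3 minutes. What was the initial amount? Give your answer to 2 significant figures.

Number of half-lives elapsed: n = 127.3/239.3 ≈ 0.53197.
A₀ = A × 2^n = 30.49 × 2^0.53197 = 30.49 × 1.4459 ≈ 44.086 molecules per cell.

44 molecules per cell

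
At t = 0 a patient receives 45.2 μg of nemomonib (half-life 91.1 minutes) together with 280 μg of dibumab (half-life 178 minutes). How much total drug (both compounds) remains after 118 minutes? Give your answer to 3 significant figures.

195 μg

nemomonib: 45.2 × (1/2)^(118/91.1) = 45.2 × (1/2)^1.2953 ≈ 18.417 μg.
dibumab: 280 × (1/2)^(118/178) = 280 × (1/2)^0.66292 ≈ 176.85 μg.
Total = 18.417 + 176.85 ≈ 195.26 μg.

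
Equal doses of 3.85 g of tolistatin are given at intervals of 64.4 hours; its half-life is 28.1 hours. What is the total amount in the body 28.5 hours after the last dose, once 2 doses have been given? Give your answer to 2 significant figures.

2.3 g

The 2 doses were given 92.9, 28.5 hours ago.
Total = 3.85·(1/2)^(92.9/28.1) + 3.85·(1/2)^(28.5/28.1)
      = 0.38926 + 1.9061 ≈ 2.2954 g.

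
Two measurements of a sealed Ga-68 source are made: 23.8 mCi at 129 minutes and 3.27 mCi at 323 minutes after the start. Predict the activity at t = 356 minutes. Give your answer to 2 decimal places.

2.33 mCi

Over Δt = 323 − 129 = 194 minutes, the level fell by a factor of 23.8/3.27 ≈ 7.2783.
n = log₂(7.2783) ≈ 2.8636 half-lives, so t½ = 194/2.8636 ≈ 67.747 minutes.
From t = 323 to t = 356: 3.27 × (1/2)^((356−323)/67.747) ≈ 2.333 mCi.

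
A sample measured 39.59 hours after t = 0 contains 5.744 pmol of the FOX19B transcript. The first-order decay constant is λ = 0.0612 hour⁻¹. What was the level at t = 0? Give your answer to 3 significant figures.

64.8 pmol

t½ = ln 2 / λ = 0.69315 / 0.0612 ≈ 11.326 hours.
Number of half-lives elapsed: n = 39.59/11.326 ≈ 3.4955.
A₀ = A × 2^n = 5.744 × 2^3.4955 = 5.744 × 11.279 ≈ 64.784 pmol.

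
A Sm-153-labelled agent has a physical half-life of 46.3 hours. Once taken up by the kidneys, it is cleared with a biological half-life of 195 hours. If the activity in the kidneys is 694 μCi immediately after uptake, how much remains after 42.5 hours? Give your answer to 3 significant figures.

316 μCi

1/t_eff = 1/t_phys + 1/t_biol = 1/46.3 + 1/195 = 0.026726 per hour.
t_eff = 46.3 × 195 / (46.3 + 195) ≈ 37.416 hours.
Remaining = 694 × (1/2)^(42.5/37.416) = 694 × (1/2)^1.1359 ≈ 315.81 μCi.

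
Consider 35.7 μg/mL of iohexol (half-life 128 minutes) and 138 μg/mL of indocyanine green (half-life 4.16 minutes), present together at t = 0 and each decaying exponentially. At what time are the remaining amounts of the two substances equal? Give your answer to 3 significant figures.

8.39 minutes

Set 35.7·(1/2)^(t/128) = 138·(1/2)^(t/4.16).
Taking log₂: log₂(35.7/138) = t·(1/128 − 1/4.16).
log₂(0.2587) = -1.9507; 1/128 − 1/4.16 = -0.23257.
t = -1.9507 / -0.23257 ≈ 8.3874 minutes.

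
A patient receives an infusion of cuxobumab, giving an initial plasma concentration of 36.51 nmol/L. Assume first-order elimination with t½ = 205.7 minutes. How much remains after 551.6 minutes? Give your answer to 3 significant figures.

5.69 nmol/L

Number of half-lives: n = 551.6/205.7 ≈ 2.6816.
Remaining = 36.51 × (1/2)^2.6816 = 36.51 × 0.15587 ≈ 5.6909 nmol/L.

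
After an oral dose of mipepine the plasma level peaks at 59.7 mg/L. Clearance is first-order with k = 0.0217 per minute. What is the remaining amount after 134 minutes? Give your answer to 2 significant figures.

t½ = ln 2 / k = 0.69315 / 0.0217 ≈ 31.942 minutes.
Number of half-lives: n = 134/31.942 ≈ 4.1951.
Remaining = 59.7 × (1/2)^4.1951 = 59.7 × 0.054596 ≈ 3.2594 mg/L.

3.3 mg/L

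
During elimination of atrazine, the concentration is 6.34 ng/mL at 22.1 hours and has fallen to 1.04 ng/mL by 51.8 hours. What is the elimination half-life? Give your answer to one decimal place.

11.4 hours

Over Δt = 51.8 − 22.1 = 29.7 hours, the level fell by a factor of 6.34/1.04 ≈ 6.0962.
n = log₂(6.0962) ≈ 2.6079 half-lives, so t½ = 29.7/2.6079 ≈ 11.388 hours.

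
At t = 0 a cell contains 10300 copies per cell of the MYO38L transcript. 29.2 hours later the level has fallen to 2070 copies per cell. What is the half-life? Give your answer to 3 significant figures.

12.6 hours

A/A₀ = 2070/10300 ≈ 0.20097.
n = log₂(4.9758) ≈ 2.3149 half-lives elapsed in 29.2 hours.
t½ = 29.2/2.3149 ≈ 12.614 hours.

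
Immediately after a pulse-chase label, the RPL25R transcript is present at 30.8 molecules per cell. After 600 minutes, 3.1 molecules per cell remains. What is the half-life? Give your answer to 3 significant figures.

181 minutes

A/A₀ = 3.1/30.8 ≈ 0.10065.
n = log₂(9.9355) ≈ 3.3126 half-lives elapsed in 600 minutes.
t½ = 600/3.3126 ≈ 181.13 minutes.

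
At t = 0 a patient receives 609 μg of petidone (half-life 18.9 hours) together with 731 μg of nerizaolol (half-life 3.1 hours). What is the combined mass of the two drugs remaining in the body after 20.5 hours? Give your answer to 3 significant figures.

petidone: 609 × (1/2)^(20.5/18.9) = 609 × (1/2)^1.0847 ≈ 287.15 μg.
nerizaolol: 731 × (1/2)^(20.5/3.1) = 731 × (1/2)^6.6129 ≈ 7.4685 μg.
Total = 287.15 + 7.4685 ≈ 294.61 μg.

295 μg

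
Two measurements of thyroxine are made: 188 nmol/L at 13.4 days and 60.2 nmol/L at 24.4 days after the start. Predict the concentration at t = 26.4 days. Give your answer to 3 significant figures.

48.9 nmol/L

Over Δt = 24.4 − 13.4 = 11 days, the level fell by a factor of 188/60.2 ≈ 3.1229.
n = log₂(3.1229) ≈ 1.6429 half-lives, so t½ = 11/1.6429 ≈ 6.6955 days.
From t = 24.4 to t = 26.4: 60.2 × (1/2)^((26.4−24.4)/6.6955) ≈ 48.941 nmol/L.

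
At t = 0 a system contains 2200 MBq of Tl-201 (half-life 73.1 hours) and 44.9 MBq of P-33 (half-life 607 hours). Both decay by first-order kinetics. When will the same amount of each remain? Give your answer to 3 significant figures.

467 hours

Set 2200·(1/2)^(t/73.1) = 44.9·(1/2)^(t/607).
Taking log₂: log₂(2200/44.9) = t·(1/73.1 − 1/607).
log₂(48.998) = 5.6146; 1/73.1 − 1/607 = 0.012032.
t = 5.6146 / 0.012032 ≈ 466.63 hours.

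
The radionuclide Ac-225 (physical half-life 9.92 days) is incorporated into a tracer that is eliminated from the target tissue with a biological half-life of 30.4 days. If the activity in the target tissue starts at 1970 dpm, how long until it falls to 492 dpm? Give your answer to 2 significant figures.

15 days

1/t_eff = 1/t_phys + 1/t_biol = 1/9.92 + 1/30.4 = 0.1337 per day.
t_eff = 9.92 × 30.4 / (9.92 + 30.4) ≈ 7.4794 days.
n = log₂(1970/492) ≈ 2.0015; t = 2.0015 × 7.4794 ≈ 14.97 days.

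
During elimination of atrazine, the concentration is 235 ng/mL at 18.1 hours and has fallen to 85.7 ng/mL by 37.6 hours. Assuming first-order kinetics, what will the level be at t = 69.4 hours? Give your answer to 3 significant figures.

Over Δt = 37.6 − 18.1 = 19.5 hours, the level fell by a factor of 235/85.7 ≈ 2.7421.
n = log₂(2.7421) ≈ 1.4553 half-lives, so t½ = 19.5/1.4553 ≈ 13.399 hours.
From t = 37.6 to t = 69.4: 85.7 × (1/2)^((69.4−37.6)/13.399) ≈ 16.541 ng/mL.

16.5 ng/mL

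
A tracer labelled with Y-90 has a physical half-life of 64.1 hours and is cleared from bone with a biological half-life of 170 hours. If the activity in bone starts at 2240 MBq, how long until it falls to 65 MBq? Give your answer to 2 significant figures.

240 hours

1/t_eff = 1/t_phys + 1/t_biol = 1/64.1 + 1/170 = 0.021483 per hour.
t_eff = 64.1 × 170 / (64.1 + 170) ≈ 46.548 hours.
n = log₂(2240/65) ≈ 5.1069; t = 5.1069 × 46.548 ≈ 237.72 hours.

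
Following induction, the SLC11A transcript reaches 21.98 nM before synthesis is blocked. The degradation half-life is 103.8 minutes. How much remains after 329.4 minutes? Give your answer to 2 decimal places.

Number of half-lives: n = 329.4/103.8 ≈ 3.1734.
Remaining = 21.98 × (1/2)^3.1734 = 21.98 × 0.11084 ≈ 2.4363 nM.

2.44 nM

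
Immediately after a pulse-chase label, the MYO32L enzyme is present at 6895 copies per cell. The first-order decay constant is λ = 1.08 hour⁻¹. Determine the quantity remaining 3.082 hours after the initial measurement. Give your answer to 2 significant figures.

t½ = ln 2 / λ = 0.69315 / 1.08 ≈ 0.6418 hours.
Number of half-lives: n = 3.082/0.6418 ≈ 4.8021.
Remaining = 6895 × (1/2)^4.8021 = 6895 × 0.035845 ≈ 247.15 copies per cell.

250 copies per cell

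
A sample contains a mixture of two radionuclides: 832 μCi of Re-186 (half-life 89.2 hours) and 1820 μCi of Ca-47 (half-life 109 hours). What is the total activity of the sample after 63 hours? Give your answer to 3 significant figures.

Re-186: 832 × (1/2)^(63/89.2) = 832 × (1/2)^0.70628 ≈ 509.93 μCi.
Ca-47: 1820 × (1/2)^(63/109) = 1820 × (1/2)^0.57798 ≈ 1219.2 μCi.
Total = 509.93 + 1219.2 ≈ 1729.2 μCi.

1730 μCi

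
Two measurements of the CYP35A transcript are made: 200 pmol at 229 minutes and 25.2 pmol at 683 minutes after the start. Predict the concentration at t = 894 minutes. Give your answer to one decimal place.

Over Δt = 683 − 229 = 454 minutes, the level fell by a factor of 200/25.2 ≈ 7.9365.
n = log₂(7.9365) ≈ 2.9885 half-lives, so t½ = 454/2.9885 ≈ 151.92 minutes.
From t = 683 to t = 894: 25.2 × (1/2)^((894−683)/151.92) ≈ 9.6226 pmol.

9.6 pmol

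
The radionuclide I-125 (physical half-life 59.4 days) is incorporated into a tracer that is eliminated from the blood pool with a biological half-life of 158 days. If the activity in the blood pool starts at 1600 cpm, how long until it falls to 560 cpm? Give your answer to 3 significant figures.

65.4 days

1/t_eff = 1/t_phys + 1/t_biol = 1/59.4 + 1/158 = 0.023164 per day.
t_eff = 59.4 × 158 / (59.4 + 158) ≈ 43.17 days.
n = log₂(1600/560) ≈ 1.5146; t = 1.5146 × 43.17 ≈ 65.384 days.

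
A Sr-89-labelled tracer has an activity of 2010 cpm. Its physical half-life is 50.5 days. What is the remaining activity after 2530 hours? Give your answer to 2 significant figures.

Convert the elapsed time: 2530 hours = 105.417 days.
Number of half-lives: n = 105.417/50.5 ≈ 2.0875.
Remaining = 2010 × (1/2)^2.0875 = 2010 × 0.23529 ≈ 472.94 cpm.

470 cpm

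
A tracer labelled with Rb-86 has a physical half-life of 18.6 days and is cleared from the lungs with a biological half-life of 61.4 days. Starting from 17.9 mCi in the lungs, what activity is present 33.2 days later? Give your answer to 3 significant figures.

1/t_eff = 1/t_phys + 1/t_biol = 1/18.6 + 1/61.4 = 0.07005 per day.
t_eff = 18.6 × 61.4 / (18.6 + 61.4) ≈ 14.275 days.
Remaining = 17.9 × (1/2)^(33.2/14.275) = 17.9 × (1/2)^2.3257 ≈ 3.5707 mCi.

3.57 mCi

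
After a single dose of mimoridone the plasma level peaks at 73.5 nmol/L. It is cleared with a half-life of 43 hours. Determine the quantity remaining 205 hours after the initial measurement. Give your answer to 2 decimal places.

2.70 nmol/L

Number of half-lives: n = 205/43 ≈ 4.7674.
Remaining = 73.5 × (1/2)^4.7674 = 73.5 × 0.036716 ≈ 2.6986 nmol/L.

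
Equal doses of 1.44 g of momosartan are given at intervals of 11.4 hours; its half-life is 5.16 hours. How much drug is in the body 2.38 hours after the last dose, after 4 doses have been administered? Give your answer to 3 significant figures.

The 4 doses were given 36.58, 25.18, 13.78, 2.38 hours ago.
Total = 1.44·(1/2)^(36.58/5.16) + 1.44·(1/2)^(25.18/5.16) + 1.44·(1/2)^(13.78/5.16) + 1.44·(1/2)^(2.38/5.16)
      = 0.010576 + 0.048908 + 0.22618 + 1.046 ≈ 1.3316 g.

1.33 g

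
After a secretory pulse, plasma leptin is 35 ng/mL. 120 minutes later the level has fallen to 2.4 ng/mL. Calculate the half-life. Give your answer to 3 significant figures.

31.0 minutes

A/A₀ = 2.4/35 ≈ 0.068571.
n = log₂(14.583) ≈ 3.8662 half-lives elapsed in 120 minutes.
t½ = 120/3.8662 ≈ 31.038 minutes.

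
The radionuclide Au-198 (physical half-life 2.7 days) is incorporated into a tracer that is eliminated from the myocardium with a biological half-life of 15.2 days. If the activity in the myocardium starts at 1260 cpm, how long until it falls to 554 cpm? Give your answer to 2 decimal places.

2.72 days

1/t_eff = 1/t_phys + 1/t_biol = 1/2.7 + 1/15.2 = 0.43616 per day.
t_eff = 2.7 × 15.2 / (2.7 + 15.2) ≈ 2.2927 days.
n = log₂(1260/554) ≈ 1.1855; t = 1.1855 × 2.2927 ≈ 2.718 days.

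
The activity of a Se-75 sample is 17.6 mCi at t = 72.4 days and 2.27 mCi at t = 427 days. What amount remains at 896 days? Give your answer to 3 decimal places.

Over Δt = 427 − 72.4 = 354.6 days, the level fell by a factor of 17.6/2.27 ≈ 7.7533.
n = log₂(7.7533) ≈ 2.9548 half-lives, so t½ = 354.6/2.9548 ≈ 120.01 days.
From t = 427 to t = 896: 2.27 × (1/2)^((896−427)/120.01) ≈ 0.15121 mCi.

0.151 mCi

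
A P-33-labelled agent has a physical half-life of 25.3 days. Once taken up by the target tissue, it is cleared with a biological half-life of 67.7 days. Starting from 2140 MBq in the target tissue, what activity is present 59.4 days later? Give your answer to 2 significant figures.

1/t_eff = 1/t_phys + 1/t_biol = 1/25.3 + 1/67.7 = 0.054297 per day.
t_eff = 25.3 × 67.7 / (25.3 + 67.7) ≈ 18.417 days.
Remaining = 2140 × (1/2)^(59.4/18.417) = 2140 × (1/2)^3.2252 ≈ 228.84 MBq.

230 MBq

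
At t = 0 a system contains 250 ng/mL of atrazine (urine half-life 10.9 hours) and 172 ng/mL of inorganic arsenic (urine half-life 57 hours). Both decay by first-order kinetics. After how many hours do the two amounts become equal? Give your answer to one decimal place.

7.3 hours

Set 250·(1/2)^(t/10.9) = 172·(1/2)^(t/57).
Taking log₂: log₂(250/172) = t·(1/10.9 − 1/57).
log₂(1.4535) = 0.53952; 1/10.9 − 1/57 = 0.074199.
t = 0.53952 / 0.074199 ≈ 7.2712 hours.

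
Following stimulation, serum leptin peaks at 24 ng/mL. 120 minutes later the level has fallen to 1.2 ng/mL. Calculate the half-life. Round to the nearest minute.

A/A₀ = 1.2/24 ≈ 0.05.
n = log₂(20) ≈ 4.3219 half-lives elapsed in 120 minutes.
t½ = 120/4.3219 ≈ 27.765 minutes.

28 minutes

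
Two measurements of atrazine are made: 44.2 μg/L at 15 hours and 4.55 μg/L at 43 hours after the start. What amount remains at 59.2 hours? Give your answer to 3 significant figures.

1.22 μg/L

Over Δt = 43 − 15 = 28 hours, the level fell by a factor of 44.2/4.55 ≈ 9.7143.
n = log₂(9.7143) ≈ 3.2801 half-lives, so t½ = 28/3.2801 ≈ 8.5363 hours.
From t = 43 to t = 59.2: 4.55 × (1/2)^((59.2−43)/8.5363) ≈ 1.221 μg/L.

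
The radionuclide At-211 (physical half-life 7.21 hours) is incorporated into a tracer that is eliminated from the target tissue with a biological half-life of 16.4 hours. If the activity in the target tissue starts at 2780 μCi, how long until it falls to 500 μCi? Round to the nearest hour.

1/t_eff = 1/t_phys + 1/t_biol = 1/7.21 + 1/16.4 = 0.19967 per hour.
t_eff = 7.21 × 16.4 / (7.21 + 16.4) ≈ 5.0082 hours.
n = log₂(2780/500) ≈ 2.4751; t = 2.4751 × 5.0082 ≈ 12.396 hours.

12 hours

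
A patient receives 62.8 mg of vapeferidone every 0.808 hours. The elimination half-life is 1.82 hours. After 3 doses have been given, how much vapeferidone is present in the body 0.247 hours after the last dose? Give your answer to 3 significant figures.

The 3 doses were given 1.863, 1.055, 0.247 hours ago.
Total = 62.8·(1/2)^(1.863/1.82) + 62.8·(1/2)^(1.055/1.82) + 62.8·(1/2)^(0.247/1.82)
      = 30.89 + 42.021 + 57.162 ≈ 130.07 mg.

130 mg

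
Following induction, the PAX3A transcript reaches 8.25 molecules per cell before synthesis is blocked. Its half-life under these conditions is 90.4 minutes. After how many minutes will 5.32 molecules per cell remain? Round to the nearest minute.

57 minutes

Fraction remaining = 5.32/8.25 ≈ 0.64485.
n = log₂(8.25/5.32) = ln(1.5508)/ln 2 ≈ 0.63297 half-lives.
t = n × t½ = 0.63297 × 90.4 ≈ 57.22 minutes.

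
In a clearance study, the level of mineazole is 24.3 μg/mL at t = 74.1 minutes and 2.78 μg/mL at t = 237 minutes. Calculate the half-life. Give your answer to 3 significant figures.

Over Δt = 237 − 74.1 = 162.9 minutes, the level fell by a factor of 24.3/2.78 ≈ 8.741.
n = log₂(8.741) ≈ 3.1278 half-lives, so t½ = 162.9/3.1278 ≈ 52.081 minutes.

52.1 minutes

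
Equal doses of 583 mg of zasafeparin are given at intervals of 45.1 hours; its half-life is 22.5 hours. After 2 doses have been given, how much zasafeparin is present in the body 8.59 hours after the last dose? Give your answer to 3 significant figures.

The 2 doses were given 53.69, 8.59 hours ago.
Total = 583·(1/2)^(53.69/22.5) + 583·(1/2)^(8.59/22.5)
      = 111.52 + 447.45 ≈ 558.97 mg.

559 mg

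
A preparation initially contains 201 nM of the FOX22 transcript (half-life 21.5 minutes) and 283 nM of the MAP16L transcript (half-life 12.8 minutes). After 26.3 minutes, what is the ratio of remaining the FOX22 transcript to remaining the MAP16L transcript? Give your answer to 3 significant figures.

FOX22 transcript: 201 × (1/2)^(26.3/21.5) = 201 × (1/2)^1.2233 ≈ 86.091 nM.
MAP16L transcript: 283 × (1/2)^(26.3/12.8) = 283 × (1/2)^2.0547 ≈ 68.118 nM.
Ratio ≈ 86.091 / 68.118 ≈ 1.2638.

1.26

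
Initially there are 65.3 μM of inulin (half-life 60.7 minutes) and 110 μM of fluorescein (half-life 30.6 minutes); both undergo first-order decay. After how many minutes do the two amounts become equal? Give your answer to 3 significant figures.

46.4 minutes

Set 65.3·(1/2)^(t/60.7) = 110·(1/2)^(t/30.6).
Taking log₂: log₂(65.3/110) = t·(1/60.7 − 1/30.6).
log₂(0.59364) = -0.75235; 1/60.7 − 1/30.6 = -0.016205.
t = -0.75235 / -0.016205 ≈ 46.426 minutes.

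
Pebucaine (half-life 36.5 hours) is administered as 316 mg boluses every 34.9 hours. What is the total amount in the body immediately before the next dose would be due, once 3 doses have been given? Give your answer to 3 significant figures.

The 3 doses were given 104.7, 69.8, 34.9 hours ago.
Total = 316·(1/2)^(104.7/36.5) + 316·(1/2)^(69.8/36.5) + 316·(1/2)^(34.9/36.5)
      = 43.27 + 83.95 + 162.87 ≈ 290.09 mg.

290 mg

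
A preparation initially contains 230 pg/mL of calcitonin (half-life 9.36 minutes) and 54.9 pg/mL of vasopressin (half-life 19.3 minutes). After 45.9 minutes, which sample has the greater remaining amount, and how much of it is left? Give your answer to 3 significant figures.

vasopressin, 10.6 pg/mL

calcitonin: 230 × (1/2)^4.9038 ≈ 7.6829 pg/mL.
vasopressin: 54.9 × (1/2)^2.3782 ≈ 10.56 pg/mL.
Vasopressin has more remaining, at ≈ 10.56 pg/mL.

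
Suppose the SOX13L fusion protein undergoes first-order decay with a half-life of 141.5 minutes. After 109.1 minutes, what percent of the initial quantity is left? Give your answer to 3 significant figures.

n = 109.1/141.5 ≈ 0.77102 half-lives.
Fraction remaining = (1/2)^0.77102 ≈ 0.586, i.e. 58.6%.

58.6%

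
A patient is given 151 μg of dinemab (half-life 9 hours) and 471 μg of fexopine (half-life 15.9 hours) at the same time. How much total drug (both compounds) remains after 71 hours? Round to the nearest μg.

dinemab: 151 × (1/2)^(71/9) = 151 × (1/2)^7.8889 ≈ 0.63707 μg.
fexopine: 471 × (1/2)^(71/15.9) = 471 × (1/2)^4.4654 ≈ 21.321 μg.
Total = 0.63707 + 21.321 ≈ 21.958 μg.

22 μg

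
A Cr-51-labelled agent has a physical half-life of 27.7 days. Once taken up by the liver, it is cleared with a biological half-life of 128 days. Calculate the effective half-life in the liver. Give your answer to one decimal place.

22.8 days

1/t_eff = 1/t_phys + 1/t_biol = 1/27.7 + 1/128 = 0.043914 per day.
t_eff = 27.7 × 128 / (27.7 + 128) ≈ 22.772 days.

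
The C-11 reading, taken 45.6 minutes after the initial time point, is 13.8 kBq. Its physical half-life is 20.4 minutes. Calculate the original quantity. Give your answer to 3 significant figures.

Number of half-lives elapsed: n = 45.6/20.4 ≈ 2.2353.
A₀ = A × 2^n = 13.8 × 2^2.2353 = 13.8 × 4.7086 ≈ 64.978 kBq.

65.0 kBq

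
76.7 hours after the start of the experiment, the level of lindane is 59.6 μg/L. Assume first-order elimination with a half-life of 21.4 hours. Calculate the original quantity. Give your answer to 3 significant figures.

715 μg/L

Number of half-lives elapsed: n = 76.7/21.4 ≈ 3.5841.
A₀ = A × 2^n = 59.6 × 2^3.5841 = 59.6 × 11.993 ≈ 714.78 μg/L.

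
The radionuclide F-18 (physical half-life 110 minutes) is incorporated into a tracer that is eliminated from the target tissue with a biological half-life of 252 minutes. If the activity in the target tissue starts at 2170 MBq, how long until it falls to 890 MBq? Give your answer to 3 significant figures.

98.5 minutes

1/t_eff = 1/t_phys + 1/t_biol = 1/110 + 1/252 = 0.013059 per minute.
t_eff = 110 × 252 / (110 + 252) ≈ 76.575 minutes.
n = log₂(2170/890) ≈ 1.2858; t = 1.2858 × 76.575 ≈ 98.461 minutes.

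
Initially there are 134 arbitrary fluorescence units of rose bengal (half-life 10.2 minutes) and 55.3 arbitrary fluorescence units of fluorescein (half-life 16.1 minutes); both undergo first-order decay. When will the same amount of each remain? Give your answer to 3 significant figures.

Set 134·(1/2)^(t/10.2) = 55.3·(1/2)^(t/16.1).
Taking log₂: log₂(134/55.3) = t·(1/10.2 − 1/16.1).
log₂(2.4231) = 1.2769; 1/10.2 − 1/16.1 = 0.035927.
t = 1.2769 / 0.035927 ≈ 35.541 minutes.

35.5 minutes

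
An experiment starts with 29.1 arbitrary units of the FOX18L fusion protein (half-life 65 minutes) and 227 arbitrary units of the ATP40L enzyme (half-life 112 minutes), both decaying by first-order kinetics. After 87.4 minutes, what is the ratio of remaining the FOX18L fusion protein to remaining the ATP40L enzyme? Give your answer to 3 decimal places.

FOX18L fusion protein: 29.1 × (1/2)^(87.4/65) = 29.1 × (1/2)^1.3446 ≈ 11.458 arbitrary units.
ATP40L enzyme: 227 × (1/2)^(87.4/112) = 227 × (1/2)^0.78036 ≈ 132.16 arbitrary units.
Ratio ≈ 11.458 / 132.16 ≈ 0.086698.

0.087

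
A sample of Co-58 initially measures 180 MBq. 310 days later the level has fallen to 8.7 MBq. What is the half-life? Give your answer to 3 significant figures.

70.9 days

A/A₀ = 8.7/180 ≈ 0.048333.
n = log₂(20.69) ≈ 4.3708 half-lives elapsed in 310 days.
t½ = 310/4.3708 ≈ 70.925 days.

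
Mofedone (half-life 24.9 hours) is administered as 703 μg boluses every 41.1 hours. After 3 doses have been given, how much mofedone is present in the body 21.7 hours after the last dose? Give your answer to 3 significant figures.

546 μg

The 3 doses were given 103.9, 62.8, 21.7 hours ago.
Total = 703·(1/2)^(103.9/24.9) + 703·(1/2)^(62.8/24.9) + 703·(1/2)^(21.7/24.9)
      = 38.981 + 122.39 + 384.25 ≈ 545.61 μg.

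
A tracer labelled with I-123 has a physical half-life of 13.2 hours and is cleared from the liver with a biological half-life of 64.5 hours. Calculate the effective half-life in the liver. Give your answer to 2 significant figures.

1/t_eff = 1/t_phys + 1/t_biol = 1/13.2 + 1/64.5 = 0.091261 per hour.
t_eff = 13.2 × 64.5 / (13.2 + 64.5) ≈ 10.958 hours.

11 hours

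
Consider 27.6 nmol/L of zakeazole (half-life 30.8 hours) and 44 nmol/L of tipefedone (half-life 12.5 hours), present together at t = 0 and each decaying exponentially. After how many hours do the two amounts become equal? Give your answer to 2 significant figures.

Set 27.6·(1/2)^(t/30.8) = 44·(1/2)^(t/12.5).
Taking log₂: log₂(27.6/44) = t·(1/30.8 − 1/12.5).
log₂(0.62727) = -0.67284; 1/30.8 − 1/12.5 = -0.047532.
t = -0.67284 / -0.047532 ≈ 14.155 hours.

14 hours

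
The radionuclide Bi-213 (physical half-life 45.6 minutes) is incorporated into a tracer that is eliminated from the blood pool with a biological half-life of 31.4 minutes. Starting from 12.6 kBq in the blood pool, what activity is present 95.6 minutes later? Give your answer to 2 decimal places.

0.36 kBq

1/t_eff = 1/t_phys + 1/t_biol = 1/45.6 + 1/31.4 = 0.053777 per minute.
t_eff = 45.6 × 31.4 / (45.6 + 31.4) ≈ 18.595 minutes.
Remaining = 12.6 × (1/2)^(95.6/18.595) = 12.6 × (1/2)^5.1411 ≈ 0.35707 kBq.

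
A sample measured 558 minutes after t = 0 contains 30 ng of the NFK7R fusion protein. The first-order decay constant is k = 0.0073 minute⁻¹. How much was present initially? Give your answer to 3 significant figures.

1760 ng

t½ = ln 2 / k = 0.69315 / 0.0073 ≈ 94.952 minutes.
Number of half-lives elapsed: n = 558/94.952 ≈ 5.8767.
A₀ = A × 2^n = 30 × 2^5.8767 = 30 × 58.756 ≈ 1762.7 ng.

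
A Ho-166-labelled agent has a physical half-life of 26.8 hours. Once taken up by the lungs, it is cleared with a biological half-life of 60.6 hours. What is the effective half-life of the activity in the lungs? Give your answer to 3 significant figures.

1/t_eff = 1/t_phys + 1/t_biol = 1/26.8 + 1/60.6 = 0.053815 per hour.
t_eff = 26.8 × 60.6 / (26.8 + 60.6) ≈ 18.582 hours.

18.6 hours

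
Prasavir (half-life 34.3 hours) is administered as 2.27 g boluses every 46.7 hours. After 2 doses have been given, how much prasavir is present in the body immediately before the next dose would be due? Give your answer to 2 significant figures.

The 2 doses were given 93.4, 46.7 hours ago.
Total = 2.27·(1/2)^(93.4/34.3) + 2.27·(1/2)^(46.7/34.3)
      = 0.3438 + 0.88342 ≈ 1.2272 g.

1.2 g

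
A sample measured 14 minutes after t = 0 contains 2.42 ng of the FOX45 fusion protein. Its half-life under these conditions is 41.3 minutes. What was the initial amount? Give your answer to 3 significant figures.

3.06 ng

Number of half-lives elapsed: n = 14/41.3 ≈ 0.33898.
A₀ = A × 2^n = 2.42 × 2^0.33898 = 2.42 × 1.2649 ≈ 3.061 ng.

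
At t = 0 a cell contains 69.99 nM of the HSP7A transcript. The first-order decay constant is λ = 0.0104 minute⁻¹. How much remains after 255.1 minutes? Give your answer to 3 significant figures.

t½ = ln 2 / λ = 0.69315 / 0.0104 ≈ 66.649 minutes.
Number of half-lives: n = 255.1/66.649 ≈ 3.8275.
Remaining = 69.99 × (1/2)^3.8275 = 69.99 × 0.070437 ≈ 4.9299 nM.

4.93 nM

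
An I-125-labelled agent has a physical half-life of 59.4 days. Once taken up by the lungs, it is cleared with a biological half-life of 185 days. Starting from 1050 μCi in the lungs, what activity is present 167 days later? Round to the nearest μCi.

1/t_eff = 1/t_phys + 1/t_biol = 1/59.4 + 1/185 = 0.02224 per day.
t_eff = 59.4 × 185 / (59.4 + 185) ≈ 44.963 days.
Remaining = 1050 × (1/2)^(167/44.963) = 1050 × (1/2)^3.7142 ≈ 80.005 μCi.

80 μCi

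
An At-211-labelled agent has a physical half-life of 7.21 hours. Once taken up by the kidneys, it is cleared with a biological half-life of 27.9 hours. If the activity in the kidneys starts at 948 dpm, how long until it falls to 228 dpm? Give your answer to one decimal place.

11.8 hours

1/t_eff = 1/t_phys + 1/t_biol = 1/7.21 + 1/27.9 = 0.17454 per hour.
t_eff = 7.21 × 27.9 / (7.21 + 27.9) ≈ 5.7294 hours.
n = log₂(948/228) ≈ 2.0559; t = 2.0559 × 5.7294 ≈ 11.779 hours.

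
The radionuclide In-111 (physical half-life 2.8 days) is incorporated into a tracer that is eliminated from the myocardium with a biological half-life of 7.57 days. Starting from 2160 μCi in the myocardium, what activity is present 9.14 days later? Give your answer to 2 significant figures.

1/t_eff = 1/t_phys + 1/t_biol = 1/2.8 + 1/7.57 = 0.48924 per day.
t_eff = 2.8 × 7.57 / (2.8 + 7.57) ≈ 2.044 days.
Remaining = 2160 × (1/2)^(9.14/2.044) = 2160 × (1/2)^4.4717 ≈ 97.352 μCi.

97 μCi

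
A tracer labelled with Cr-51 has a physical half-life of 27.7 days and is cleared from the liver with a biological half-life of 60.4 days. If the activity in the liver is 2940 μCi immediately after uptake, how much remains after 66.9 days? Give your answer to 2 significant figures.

1/t_eff = 1/t_phys + 1/t_biol = 1/27.7 + 1/60.4 = 0.052657 per day.
t_eff = 27.7 × 60.4 / (27.7 + 60.4) ≈ 18.991 days.
Remaining = 2940 × (1/2)^(66.9/18.991) = 2940 × (1/2)^3.5228 ≈ 255.79 μCi.

260 μCi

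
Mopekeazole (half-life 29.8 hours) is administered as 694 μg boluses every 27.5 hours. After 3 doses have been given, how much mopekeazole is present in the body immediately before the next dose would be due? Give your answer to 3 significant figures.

661 μg

The 3 doses were given 82.5, 55, 27.5 hours ago.
Total = 694·(1/2)^(82.5/29.8) + 694·(1/2)^(55/29.8) + 694·(1/2)^(27.5/29.8)
      = 101.85 + 193.09 + 366.07 ≈ 661.01 μg.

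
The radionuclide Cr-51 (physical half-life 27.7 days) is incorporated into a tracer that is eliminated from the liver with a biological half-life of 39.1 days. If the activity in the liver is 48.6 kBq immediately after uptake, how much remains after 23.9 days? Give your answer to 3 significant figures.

17.5 kBq

1/t_eff = 1/t_phys + 1/t_biol = 1/27.7 + 1/39.1 = 0.061677 per day.
t_eff = 27.7 × 39.1 / (27.7 + 39.1) ≈ 16.214 days.
Remaining = 48.6 × (1/2)^(23.9/16.214) = 48.6 × (1/2)^1.4741 ≈ 17.494 kBq.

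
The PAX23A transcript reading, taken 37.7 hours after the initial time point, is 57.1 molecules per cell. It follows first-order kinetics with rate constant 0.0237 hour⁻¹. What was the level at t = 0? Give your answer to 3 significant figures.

140 molecules per cell

t½ = ln 2 / λ = 0.69315 / 0.0237 ≈ 29.247 hours.
Number of half-lives elapsed: n = 37.7/29.247 ≈ 1.289.
A₀ = A × 2^n = 57.1 × 2^1.289 = 57.1 × 2.4436 ≈ 139.53 molecules per cell.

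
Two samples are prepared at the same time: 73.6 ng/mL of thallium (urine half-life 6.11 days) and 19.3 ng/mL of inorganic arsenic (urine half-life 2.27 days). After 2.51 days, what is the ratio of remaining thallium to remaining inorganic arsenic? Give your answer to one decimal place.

6.2

thallium: 73.6 × (1/2)^(2.51/6.11) = 73.6 × (1/2)^0.4108 ≈ 55.362 ng/mL.
inorganic arsenic: 19.3 × (1/2)^(2.51/2.27) = 19.3 × (1/2)^1.1057 ≈ 8.9681 ng/mL.
Ratio ≈ 55.362 / 8.9681 ≈ 6.1732.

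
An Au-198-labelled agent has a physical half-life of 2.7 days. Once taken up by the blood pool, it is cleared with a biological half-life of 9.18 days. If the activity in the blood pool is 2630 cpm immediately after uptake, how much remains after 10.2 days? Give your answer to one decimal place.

88.8 cpm

1/t_eff = 1/t_phys + 1/t_biol = 1/2.7 + 1/9.18 = 0.4793 per day.
t_eff = 2.7 × 9.18 / (2.7 + 9.18) ≈ 2.0864 days.
Remaining = 2630 × (1/2)^(10.2/2.0864) = 2630 × (1/2)^4.8889 ≈ 88.767 cpm.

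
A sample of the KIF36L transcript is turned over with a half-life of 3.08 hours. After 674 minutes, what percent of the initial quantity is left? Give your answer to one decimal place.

674 minutes = 11.2333 hours.
n = 11.2333/3.08 ≈ 3.6472 half-lives.
Fraction remaining = (1/2)^3.6472 ≈ 0.079816, i.e. 7.9816%.

8.0%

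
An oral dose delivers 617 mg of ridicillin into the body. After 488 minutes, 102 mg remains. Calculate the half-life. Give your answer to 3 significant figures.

A/A₀ = 102/617 ≈ 0.16532.
n = log₂(6.049) ≈ 2.5967 half-lives elapsed in 488 minutes.
t½ = 488/2.5967 ≈ 187.93 minutes.

188 minutes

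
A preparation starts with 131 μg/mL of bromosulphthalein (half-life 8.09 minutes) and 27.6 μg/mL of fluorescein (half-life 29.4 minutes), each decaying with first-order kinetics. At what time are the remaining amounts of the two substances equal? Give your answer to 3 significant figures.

25.1 minutes

Set 131·(1/2)^(t/8.09) = 27.6·(1/2)^(t/29.4).
Taking log₂: log₂(131/27.6) = t·(1/8.09 − 1/29.4).
log₂(4.7464) = 2.2468; 1/8.09 − 1/29.4 = 0.089596.
t = 2.2468 / 0.089596 ≈ 25.077 minutes.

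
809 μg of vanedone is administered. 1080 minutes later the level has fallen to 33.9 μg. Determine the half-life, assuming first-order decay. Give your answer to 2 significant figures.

A/A₀ = 33.9/809 ≈ 0.041904.
n = log₂(23.864) ≈ 4.5768 half-lives elapsed in 1080 minutes.
t½ = 1080/4.5768 ≈ 235.97 minutes.

240 minutes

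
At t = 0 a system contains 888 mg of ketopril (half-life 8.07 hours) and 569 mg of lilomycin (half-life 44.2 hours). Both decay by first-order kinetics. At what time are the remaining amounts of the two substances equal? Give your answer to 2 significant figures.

Set 888·(1/2)^(t/8.07) = 569·(1/2)^(t/44.2).
Taking log₂: log₂(888/569) = t·(1/8.07 − 1/44.2).
log₂(1.5606) = 0.64213; 1/8.07 − 1/44.2 = 0.10129.
t = 0.64213 / 0.10129 ≈ 6.3394 hours.

6.3 hours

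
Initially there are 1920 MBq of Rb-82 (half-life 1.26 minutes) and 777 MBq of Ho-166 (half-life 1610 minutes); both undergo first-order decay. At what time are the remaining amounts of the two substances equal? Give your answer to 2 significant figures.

1.6 minutes

Set 1920·(1/2)^(t/1.26) = 777·(1/2)^(t/1610).
Taking log₂: log₂(1920/777) = t·(1/1.26 − 1/1610).
log₂(2.471) = 1.3051; 1/1.26 − 1/1610 = 0.79303.
t = 1.3051 / 0.79303 ≈ 1.6457 minutes.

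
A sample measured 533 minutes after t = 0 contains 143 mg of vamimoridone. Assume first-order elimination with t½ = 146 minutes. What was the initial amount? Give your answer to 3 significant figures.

1800 mg

Number of half-lives elapsed: n = 533/146 ≈ 3.6507.
A₀ = A × 2^n = 143 × 2^3.6507 = 143 × 12.559 ≈ 1796 mg.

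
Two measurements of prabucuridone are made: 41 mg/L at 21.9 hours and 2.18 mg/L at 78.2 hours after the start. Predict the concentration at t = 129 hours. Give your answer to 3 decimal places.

0.154 mg/L

Over Δt = 78.2 − 21.9 = 56.3 hours, the level fell by a factor of 41/2.18 ≈ 18.807.
n = log₂(18.807) ≈ 4.2332 half-lives, so t½ = 56.3/4.2332 ≈ 13.3 hours.
From t = 78.2 to t = 129: 2.18 × (1/2)^((129−78.2)/13.3) ≈ 0.15439 mg/L.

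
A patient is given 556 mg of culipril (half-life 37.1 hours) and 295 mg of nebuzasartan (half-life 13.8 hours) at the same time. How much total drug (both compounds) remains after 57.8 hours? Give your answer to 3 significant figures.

205 mg

culipril: 556 × (1/2)^(57.8/37.1) = 556 × (1/2)^1.558 ≈ 188.84 mg.
nebuzasartan: 295 × (1/2)^(57.8/13.8) = 295 × (1/2)^4.1884 ≈ 16.18 mg.
Total = 188.84 + 16.18 ≈ 205.02 mg.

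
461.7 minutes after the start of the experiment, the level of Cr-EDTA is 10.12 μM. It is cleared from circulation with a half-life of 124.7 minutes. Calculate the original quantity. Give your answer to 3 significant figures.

132 μM

Number of half-lives elapsed: n = 461.7/124.7 ≈ 3.7025.
A₀ = A × 2^n = 10.12 × 2^3.7025 = 10.12 × 13.018 ≈ 131.75 μM.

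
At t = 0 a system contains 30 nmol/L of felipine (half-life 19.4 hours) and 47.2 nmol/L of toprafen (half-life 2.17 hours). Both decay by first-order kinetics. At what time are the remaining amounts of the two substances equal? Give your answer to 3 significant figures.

Set 30·(1/2)^(t/19.4) = 47.2·(1/2)^(t/2.17).
Taking log₂: log₂(30/47.2) = t·(1/19.4 − 1/2.17).
log₂(0.63559) = -0.65382; 1/19.4 − 1/2.17 = -0.40928.
t = -0.65382 / -0.40928 ≈ 1.5975 hours.

1.60 hours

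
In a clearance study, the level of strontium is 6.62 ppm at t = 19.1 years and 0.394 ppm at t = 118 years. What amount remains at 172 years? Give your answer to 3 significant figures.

Over Δt = 118 − 19.1 = 98.9 years, the level fell by a factor of 6.62/0.394 ≈ 16.802.
n = log₂(16.802) ≈ 4.0706 half-lives, so t½ = 98.9/4.0706 ≈ 24.296 years.
From t = 118 to t = 172: 0.394 × (1/2)^((172−118)/24.296) ≈ 0.084419 ppm.

0.0844 ppm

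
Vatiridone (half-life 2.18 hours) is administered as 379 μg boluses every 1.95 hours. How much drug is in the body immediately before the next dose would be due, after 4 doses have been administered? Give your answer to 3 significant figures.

404 μg

The 4 doses were given 7.8, 5.85, 3.9, 1.95 hours ago.
Total = 379·(1/2)^(7.8/2.18) + 379·(1/2)^(5.85/2.18) + 379·(1/2)^(3.9/2.18) + 379·(1/2)^(1.95/2.18)
      = 31.737 + 58.997 + 109.67 + 203.88 ≈ 404.28 μg.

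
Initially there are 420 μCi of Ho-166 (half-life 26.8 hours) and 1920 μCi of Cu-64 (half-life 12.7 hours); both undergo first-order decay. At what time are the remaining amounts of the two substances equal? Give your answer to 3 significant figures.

52.9 hours

Set 420·(1/2)^(t/26.8) = 1920·(1/2)^(t/12.7).
Taking log₂: log₂(420/1920) = t·(1/26.8 − 1/12.7).
log₂(0.21875) = -2.1926; 1/26.8 − 1/12.7 = -0.041427.
t = -2.1926 / -0.041427 ≈ 52.928 hours.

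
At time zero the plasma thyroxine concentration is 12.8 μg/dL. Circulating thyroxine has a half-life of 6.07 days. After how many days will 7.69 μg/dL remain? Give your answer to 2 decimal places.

Fraction remaining = 7.69/12.8 ≈ 0.60078.
n = log₂(12.8/7.69) = ln(1.6645)/ln 2 ≈ 0.73509 half-lives.
t = n × t½ = 0.73509 × 6.07 ≈ 4.462 days.

4.46 days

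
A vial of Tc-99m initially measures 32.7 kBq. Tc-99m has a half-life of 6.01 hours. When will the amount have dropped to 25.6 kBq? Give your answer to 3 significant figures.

2.12 hours

Fraction remaining = 25.6/32.7 ≈ 0.78287.
n = log₂(32.7/25.6) = ln(1.2773)/ln 2 ≈ 0.35315 half-lives.
t = n × t½ = 0.35315 × 6.01 ≈ 2.1224 hours.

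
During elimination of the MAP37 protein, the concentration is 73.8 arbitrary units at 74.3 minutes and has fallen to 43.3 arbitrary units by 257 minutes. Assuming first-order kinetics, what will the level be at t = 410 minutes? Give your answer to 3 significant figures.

27.7 arbitrary units

Over Δt = 257 − 74.3 = 182.7 minutes, the level fell by a factor of 73.8/43.3 ≈ 1.7044.
n = log₂(1.7044) ≈ 0.76925 half-lives, so t½ = 182.7/0.76925 ≈ 237.5 minutes.
From t = 257 to t = 410: 43.3 × (1/2)^((410−257)/237.5) ≈ 27.705 arbitrary units.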